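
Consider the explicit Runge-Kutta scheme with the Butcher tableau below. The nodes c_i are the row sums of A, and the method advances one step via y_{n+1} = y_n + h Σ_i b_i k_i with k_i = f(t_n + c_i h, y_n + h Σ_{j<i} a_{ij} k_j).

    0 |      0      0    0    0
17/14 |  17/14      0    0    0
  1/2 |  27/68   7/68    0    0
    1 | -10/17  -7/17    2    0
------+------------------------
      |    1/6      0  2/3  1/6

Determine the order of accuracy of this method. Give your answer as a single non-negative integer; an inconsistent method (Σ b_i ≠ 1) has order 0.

b = (1/6, 0, 2/3, 1/6)
c = (0, 17/14, 1/2, 1)
Ac = (0, 0, 1/8, 1/2)
Σ b_i: 1/6·1 + 2/3·1 + 1/6·1 = 1 ✓
b·c: 2/3·1/2 + 1/6·1 = 1/2 ✓
b·c²: 2/3·1/4 + 1/6·1 = 1/3 ✓
b·Ac: 2/3·1/8 + 1/6·1/2 = 1/6 ✓
b·c³: 2/3·1/8 + 1/6·1 = 1/4 ✓
b·(c∘Ac): 2/3·1/16 + 1/6·1/2 = 1/8 ✓
b·Ac²: 2/3·17/112 + 1/6·(-3/28) = 1/12 ✓
b·A²c: 1/6·1/4 = 1/24 ✓; 4 stages ⇒ order 4.

4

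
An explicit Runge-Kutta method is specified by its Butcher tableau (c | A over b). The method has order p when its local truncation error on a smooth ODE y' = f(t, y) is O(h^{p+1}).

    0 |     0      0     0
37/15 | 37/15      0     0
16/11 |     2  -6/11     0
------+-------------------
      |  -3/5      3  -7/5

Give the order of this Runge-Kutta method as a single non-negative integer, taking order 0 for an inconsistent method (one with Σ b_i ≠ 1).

1

b = (-3/5, 3, -7/5)
c = (0, 37/15, 16/11)
Ac = (0, 0, -74/55)
Σ b_i: (-3/5)·1 + 3·1 + (-7/5)·1 = 1 ✓
b·c: 3·37/15 + (-7/5)·16/11 = 59/11 ≠ 1/2 ⇒ order 1.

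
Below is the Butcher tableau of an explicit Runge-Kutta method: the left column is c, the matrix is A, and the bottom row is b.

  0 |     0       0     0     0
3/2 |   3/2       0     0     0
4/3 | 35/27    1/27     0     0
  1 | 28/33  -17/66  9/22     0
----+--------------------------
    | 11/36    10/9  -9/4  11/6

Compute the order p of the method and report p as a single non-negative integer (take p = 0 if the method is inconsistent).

4

b = (11/36, 10/9, -9/4, 11/6)
c = (0, 3/2, 4/3, 1)
Ac = (0, 0, 1/18, 7/44)
Σ b_i: 11/36·1 + 10/9·1 + (-9/4)·1 + 11/6·1 = 1 ✓
b·c: 10/9·3/2 + (-9/4)·4/3 + 11/6·1 = 1/2 ✓
b·c²: 10/9·9/4 + (-9/4)·16/9 + 11/6·1 = 1/3 ✓
b·Ac: (-9/4)·1/18 + 11/6·7/44 = 1/6 ✓
b·c³: 10/9·27/8 + (-9/4)·64/27 + 11/6·1 = 1/4 ✓
b·(c∘Ac): (-9/4)·2/27 + 11/6·7/44 = 1/8 ✓
b·Ac²: (-9/4)·1/12 + 11/6·13/88 = 1/12 ✓
b·A²c: 11/6·1/44 = 1/24 ✓; 4 stages ⇒ order 4.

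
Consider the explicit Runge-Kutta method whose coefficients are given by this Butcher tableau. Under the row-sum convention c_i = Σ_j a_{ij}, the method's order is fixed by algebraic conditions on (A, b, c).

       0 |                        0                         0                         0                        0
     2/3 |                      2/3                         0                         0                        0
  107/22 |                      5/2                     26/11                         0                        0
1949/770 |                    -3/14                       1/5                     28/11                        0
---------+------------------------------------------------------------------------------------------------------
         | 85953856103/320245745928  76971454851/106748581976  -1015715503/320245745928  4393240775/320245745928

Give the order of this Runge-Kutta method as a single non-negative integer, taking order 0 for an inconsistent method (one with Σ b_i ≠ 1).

b = (85953856103/320245745928, 76971454851/106748581976, -1015715503/320245745928, 4393240775/320245745928)
c = (0, 2/3, 107/22, 1949/770)
Ac = (0, 0, 52/33, 22712/1815)
Σ b_i: 85953856103/320245745928·1 + 76971454851/106748581976·1 + (-1015715503/320245745928)·1 + 4393240775/320245745928·1 = 1 ✓
b·c: 76971454851/106748581976·2/3 + (-1015715503/320245745928)·107/22 + 4393240775/320245745928·1949/770 = 1/2 ✓
b·c²: 76971454851/106748581976·4/9 + (-1015715503/320245745928)·11449/484 + 4393240775/320245745928·3798601/592900 = 1/3 ✓
b·Ac: (-1015715503/320245745928)·52/33 + 4393240775/320245745928·22712/1815 = 1/6 ✓
b·c³: 76971454851/106748581976·8/27 + (-1015715503/320245745928)·1225043/10648 + 4393240775/320245745928·7403473349/456533000 = 52681646695567/739767673093680 ≠ 1/4 ⇒ order 3.
b·(c∘Ac): (-1015715503/320245745928)·2782/363 + 4393240775/320245745928·22132844/698775 = 2167541929363/5284054807812 ≠ 1/8
b·Ac²: (-1015715503/320245745928)·104/99 + 4393240775/320245745928·3611759/59895 = 8707117404311/10568109615624 ≠ 1/12
b·A²c: 4393240775/320245745928·1456/363 = 6608015050/120092154723 ≠ 1/24

3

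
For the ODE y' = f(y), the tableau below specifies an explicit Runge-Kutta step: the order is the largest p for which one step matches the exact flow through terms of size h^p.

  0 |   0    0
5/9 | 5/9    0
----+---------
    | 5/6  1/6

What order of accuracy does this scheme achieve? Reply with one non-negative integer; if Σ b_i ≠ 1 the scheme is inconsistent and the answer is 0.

b = (5/6, 1/6)
c = (0, 5/9)
Σ b_i: 5/6·1 + 1/6·1 = 1 ✓
b·c: 1/6·5/9 = 5/54 ≠ 1/2 ⇒ order 1.

1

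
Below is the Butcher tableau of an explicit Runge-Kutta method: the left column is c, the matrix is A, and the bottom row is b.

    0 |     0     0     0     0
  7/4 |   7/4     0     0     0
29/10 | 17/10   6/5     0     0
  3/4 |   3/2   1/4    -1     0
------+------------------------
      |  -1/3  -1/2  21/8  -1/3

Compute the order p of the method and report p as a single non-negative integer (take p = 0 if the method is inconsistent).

0

b = (-1/3, -1/2, 21/8, -1/3)
c = (0, 7/4, 29/10, 3/4)
Ac = (0, 0, 21/10, -197/80)
Σ b_i: (-1/3)·1 + (-1/2)·1 + 21/8·1 + (-1/3)·1 = 35/24 ≠ 1 ⇒ order 0.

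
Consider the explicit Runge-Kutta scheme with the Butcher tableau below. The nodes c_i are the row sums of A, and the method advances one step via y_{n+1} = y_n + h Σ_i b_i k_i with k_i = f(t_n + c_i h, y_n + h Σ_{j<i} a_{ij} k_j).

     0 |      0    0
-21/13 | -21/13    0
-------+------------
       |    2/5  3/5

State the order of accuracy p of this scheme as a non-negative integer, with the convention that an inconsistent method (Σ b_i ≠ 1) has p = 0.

1

b = (2/5, 3/5)
c = (0, -21/13)
Σ b_i: 2/5·1 + 3/5·1 = 1 ✓
b·c: 3/5·(-21/13) = -63/65 ≠ 1/2 ⇒ order 1.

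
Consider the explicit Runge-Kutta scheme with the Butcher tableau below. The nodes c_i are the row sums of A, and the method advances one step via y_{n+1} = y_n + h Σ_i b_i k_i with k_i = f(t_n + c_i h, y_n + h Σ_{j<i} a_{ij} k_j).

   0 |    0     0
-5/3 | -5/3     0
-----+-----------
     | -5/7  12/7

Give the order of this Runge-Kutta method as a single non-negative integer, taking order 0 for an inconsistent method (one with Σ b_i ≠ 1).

b = (-5/7, 12/7)
c = (0, -5/3)
Σ b_i: (-5/7)·1 + 12/7·1 = 1 ✓
b·c: 12/7·(-5/3) = -20/7 ≠ 1/2 ⇒ order 1.

1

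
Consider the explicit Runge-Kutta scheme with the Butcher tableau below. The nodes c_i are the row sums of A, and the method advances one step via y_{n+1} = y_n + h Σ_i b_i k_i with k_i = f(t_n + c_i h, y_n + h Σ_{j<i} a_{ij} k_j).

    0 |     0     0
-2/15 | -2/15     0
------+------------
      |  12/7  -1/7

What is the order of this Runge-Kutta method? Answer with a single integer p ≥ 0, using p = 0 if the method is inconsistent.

0

b = (12/7, -1/7)
c = (0, -2/15)
Σ b_i: 12/7·1 + (-1/7)·1 = 11/7 ≠ 1 ⇒ order 0.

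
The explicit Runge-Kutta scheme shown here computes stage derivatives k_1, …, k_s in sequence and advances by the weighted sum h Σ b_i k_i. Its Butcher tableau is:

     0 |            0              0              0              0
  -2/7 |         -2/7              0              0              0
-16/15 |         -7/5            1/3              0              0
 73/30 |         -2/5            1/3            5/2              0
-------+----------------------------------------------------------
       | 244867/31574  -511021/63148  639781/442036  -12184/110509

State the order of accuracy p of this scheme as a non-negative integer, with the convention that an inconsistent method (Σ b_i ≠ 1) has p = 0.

b = (244867/31574, -511021/63148, 639781/442036, -12184/110509)
c = (0, -2/7, -16/15, 73/30)
Ac = (0, 0, -2/21, -58/21)
Σ b_i: 244867/31574·1 + (-511021/63148)·1 + 639781/442036·1 + (-12184/110509)·1 = 1 ✓
b·c: (-511021/63148)·(-2/7) + 639781/442036·(-16/15) + (-12184/110509)·73/30 = 1/2 ✓
b·c²: (-511021/63148)·4/49 + 639781/442036·256/225 + (-12184/110509)·5329/900 = 1/3 ✓
b·Ac: 639781/442036·(-2/21) + (-12184/110509)·(-58/21) = 1/6 ✓
b·c³: (-511021/63148)·(-8/343) + 639781/442036·(-4096/3375) + (-12184/110509)·389017/27000 = -78480859/24864525 ≠ 1/4 ⇒ order 3.
b·(c∘Ac): 639781/442036·32/315 + (-12184/110509)·(-2117/315) = 4415968/4972905 ≠ 1/8
b·Ac²: 639781/442036·4/147 + (-12184/110509)·6332/2205 = -9650339/34810335 ≠ 1/12
b·A²c: (-12184/110509)·(-5/21) = 60920/2320689 ≠ 1/24

3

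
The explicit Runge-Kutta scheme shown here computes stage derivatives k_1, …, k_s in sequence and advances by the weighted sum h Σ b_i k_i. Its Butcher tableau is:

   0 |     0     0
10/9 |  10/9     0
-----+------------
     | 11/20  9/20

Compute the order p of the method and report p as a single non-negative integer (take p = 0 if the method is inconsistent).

b = (11/20, 9/20)
c = (0, 10/9)
Σ b_i: 11/20·1 + 9/20·1 = 1 ✓
b·c: 9/20·10/9 = 1/2 ✓; 2 stages ⇒ order 2.

2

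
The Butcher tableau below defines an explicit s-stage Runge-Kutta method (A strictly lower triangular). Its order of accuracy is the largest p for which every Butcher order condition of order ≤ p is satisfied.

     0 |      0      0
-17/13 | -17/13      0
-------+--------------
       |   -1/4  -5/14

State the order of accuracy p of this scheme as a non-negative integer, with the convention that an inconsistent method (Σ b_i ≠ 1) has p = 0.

0

b = (-1/4, -5/14)
c = (0, -17/13)
Σ b_i: (-1/4)·1 + (-5/14)·1 = -17/28 ≠ 1 ⇒ order 0.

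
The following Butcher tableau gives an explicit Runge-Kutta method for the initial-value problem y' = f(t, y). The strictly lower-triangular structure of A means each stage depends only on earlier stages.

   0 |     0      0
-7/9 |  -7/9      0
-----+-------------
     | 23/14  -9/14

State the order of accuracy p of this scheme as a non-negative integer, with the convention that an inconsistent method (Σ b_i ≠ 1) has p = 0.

b = (23/14, -9/14)
c = (0, -7/9)
Σ b_i: 23/14·1 + (-9/14)·1 = 1 ✓
b·c: (-9/14)·(-7/9) = 1/2 ✓; 2 stages ⇒ order 2.

2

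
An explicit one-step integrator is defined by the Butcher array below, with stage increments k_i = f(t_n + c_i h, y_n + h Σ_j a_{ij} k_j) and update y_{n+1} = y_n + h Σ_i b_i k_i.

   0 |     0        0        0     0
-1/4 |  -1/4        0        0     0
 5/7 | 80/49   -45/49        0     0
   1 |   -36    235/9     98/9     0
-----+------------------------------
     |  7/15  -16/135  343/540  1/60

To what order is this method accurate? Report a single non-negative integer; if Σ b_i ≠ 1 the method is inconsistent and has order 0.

4

b = (7/15, -16/135, 343/540, 1/60)
c = (0, -1/4, 5/7, 1)
Ac = (0, 0, 45/196, 5/4)
Σ b_i: 7/15·1 + (-16/135)·1 + 343/540·1 + 1/60·1 = 1 ✓
b·c: (-16/135)·(-1/4) + 343/540·5/7 + 1/60·1 = 1/2 ✓
b·c²: (-16/135)·1/16 + 343/540·25/49 + 1/60·1 = 1/3 ✓
b·Ac: 343/540·45/196 + 1/60·5/4 = 1/6 ✓
b·c³: (-16/135)·(-1/64) + 343/540·125/343 + 1/60·1 = 1/4 ✓
b·(c∘Ac): 343/540·225/1372 + 1/60·5/4 = 1/8 ✓
b·Ac²: 343/540·(-45/784) + 1/60·115/16 = 1/12 ✓
b·A²c: 1/60·5/2 = 1/24 ✓; 4 stages ⇒ order 4.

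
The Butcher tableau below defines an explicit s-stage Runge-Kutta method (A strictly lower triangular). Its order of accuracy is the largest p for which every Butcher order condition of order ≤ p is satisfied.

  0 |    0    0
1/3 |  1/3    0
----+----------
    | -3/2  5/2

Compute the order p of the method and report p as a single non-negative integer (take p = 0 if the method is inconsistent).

b = (-3/2, 5/2)
c = (0, 1/3)
Σ b_i: (-3/2)·1 + 5/2·1 = 1 ✓
b·c: 5/2·1/3 = 5/6 ≠ 1/2 ⇒ order 1.

1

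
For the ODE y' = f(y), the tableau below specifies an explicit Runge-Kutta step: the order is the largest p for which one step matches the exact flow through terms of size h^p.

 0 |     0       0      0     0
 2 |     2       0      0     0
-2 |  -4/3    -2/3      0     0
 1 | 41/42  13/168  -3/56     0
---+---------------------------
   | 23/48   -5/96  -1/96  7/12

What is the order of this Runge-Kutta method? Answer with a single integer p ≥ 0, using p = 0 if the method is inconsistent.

b = (23/48, -5/96, -1/96, 7/12)
c = (0, 2, -2, 1)
Ac = (0, 0, -4/3, 11/42)
Σ b_i: 23/48·1 + (-5/96)·1 + (-1/96)·1 + 7/12·1 = 1 ✓
b·c: (-5/96)·2 + (-1/96)·(-2) + 7/12·1 = 1/2 ✓
b·c²: (-5/96)·4 + (-1/96)·4 + 7/12·1 = 1/3 ✓
b·Ac: (-1/96)·(-4/3) + 7/12·11/42 = 1/6 ✓
b·c³: (-5/96)·8 + (-1/96)·(-8) + 7/12·1 = 1/4 ✓
b·(c∘Ac): (-1/96)·8/3 + 7/12·11/42 = 1/8 ✓
b·Ac²: (-1/96)·(-8/3) + 7/12·2/21 = 1/12 ✓
b·A²c: 7/12·1/14 = 1/24 ✓; 4 stages ⇒ order 4.

4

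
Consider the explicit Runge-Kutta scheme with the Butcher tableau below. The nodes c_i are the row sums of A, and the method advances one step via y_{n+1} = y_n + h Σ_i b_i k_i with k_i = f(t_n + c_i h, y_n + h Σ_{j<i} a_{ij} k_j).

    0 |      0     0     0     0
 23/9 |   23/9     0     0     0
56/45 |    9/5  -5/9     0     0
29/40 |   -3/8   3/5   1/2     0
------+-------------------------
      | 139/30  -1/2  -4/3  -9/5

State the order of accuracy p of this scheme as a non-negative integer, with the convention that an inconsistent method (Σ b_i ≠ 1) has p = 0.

b = (139/30, -1/2, -4/3, -9/5)
c = (0, 23/9, 56/45, 29/40)
Ac = (0, 0, -115/81, 97/45)
Σ b_i: 139/30·1 + (-1/2)·1 + (-4/3)·1 + (-9/5)·1 = 1 ✓
b·c: (-1/2)·23/9 + (-4/3)·56/45 + (-9/5)·29/40 = -22907/5400 ≠ 1/2 ⇒ order 1.

1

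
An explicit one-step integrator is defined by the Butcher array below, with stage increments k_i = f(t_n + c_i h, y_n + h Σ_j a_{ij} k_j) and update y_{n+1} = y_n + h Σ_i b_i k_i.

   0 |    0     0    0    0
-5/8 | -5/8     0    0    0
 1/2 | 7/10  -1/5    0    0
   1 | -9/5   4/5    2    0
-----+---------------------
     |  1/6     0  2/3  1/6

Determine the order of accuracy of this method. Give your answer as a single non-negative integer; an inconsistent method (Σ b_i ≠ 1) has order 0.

b = (1/6, 0, 2/3, 1/6)
c = (0, -5/8, 1/2, 1)
Ac = (0, 0, 1/8, 1/2)
Σ b_i: 1/6·1 + 2/3·1 + 1/6·1 = 1 ✓
b·c: 2/3·1/2 + 1/6·1 = 1/2 ✓
b·c²: 2/3·1/4 + 1/6·1 = 1/3 ✓
b·Ac: 2/3·1/8 + 1/6·1/2 = 1/6 ✓
b·c³: 2/3·1/8 + 1/6·1 = 1/4 ✓
b·(c∘Ac): 2/3·1/16 + 1/6·1/2 = 1/8 ✓
b·Ac²: 2/3·(-5/64) + 1/6·13/16 = 1/12 ✓
b·A²c: 1/6·1/4 = 1/24 ✓; 4 stages ⇒ order 4.

4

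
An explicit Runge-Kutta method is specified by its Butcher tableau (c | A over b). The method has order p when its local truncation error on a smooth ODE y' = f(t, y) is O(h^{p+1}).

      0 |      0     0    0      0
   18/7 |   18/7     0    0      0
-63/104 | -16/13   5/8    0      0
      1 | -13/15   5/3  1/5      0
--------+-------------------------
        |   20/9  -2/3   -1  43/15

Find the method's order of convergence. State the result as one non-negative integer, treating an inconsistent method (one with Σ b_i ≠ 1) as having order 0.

0

b = (20/9, -2/3, -1, 43/15)
c = (0, 18/7, -63/104, 1)
Ac = (0, 0, 45/28, 15159/3640)
Σ b_i: 20/9·1 + (-2/3)·1 + (-1)·1 + 43/15·1 = 154/45 ≠ 1 ⇒ order 0.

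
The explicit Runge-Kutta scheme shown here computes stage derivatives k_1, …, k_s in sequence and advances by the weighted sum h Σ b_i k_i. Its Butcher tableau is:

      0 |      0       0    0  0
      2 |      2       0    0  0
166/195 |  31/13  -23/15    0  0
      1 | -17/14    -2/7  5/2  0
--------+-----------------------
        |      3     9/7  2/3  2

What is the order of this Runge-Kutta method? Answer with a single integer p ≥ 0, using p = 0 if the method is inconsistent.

b = (3, 9/7, 2/3, 2)
c = (0, 2, 166/195, 1)
Ac = (0, 0, -46/15, 425/273)
Σ b_i: 3·1 + 9/7·1 + 2/3·1 + 2·1 = 146/21 ≠ 1 ⇒ order 0.

0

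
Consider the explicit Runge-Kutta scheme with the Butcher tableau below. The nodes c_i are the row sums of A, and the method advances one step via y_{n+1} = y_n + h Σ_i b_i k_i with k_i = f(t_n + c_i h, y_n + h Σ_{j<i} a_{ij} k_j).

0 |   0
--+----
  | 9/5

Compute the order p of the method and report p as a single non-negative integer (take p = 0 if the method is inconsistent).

b = (9/5)
c = (0)
Σ b_i: 9/5·1 = 9/5 ≠ 1 ⇒ order 0.

0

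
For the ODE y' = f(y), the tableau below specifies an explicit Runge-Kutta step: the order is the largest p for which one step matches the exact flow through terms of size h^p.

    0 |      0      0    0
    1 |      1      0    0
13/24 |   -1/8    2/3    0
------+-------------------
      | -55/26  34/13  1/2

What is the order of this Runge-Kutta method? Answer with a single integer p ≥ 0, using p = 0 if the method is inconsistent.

1

b = (-55/26, 34/13, 1/2)
c = (0, 1, 13/24)
Ac = (0, 0, 2/3)
Σ b_i: (-55/26)·1 + 34/13·1 + 1/2·1 = 1 ✓
b·c: 34/13·1 + 1/2·13/24 = 1801/624 ≠ 1/2 ⇒ order 1.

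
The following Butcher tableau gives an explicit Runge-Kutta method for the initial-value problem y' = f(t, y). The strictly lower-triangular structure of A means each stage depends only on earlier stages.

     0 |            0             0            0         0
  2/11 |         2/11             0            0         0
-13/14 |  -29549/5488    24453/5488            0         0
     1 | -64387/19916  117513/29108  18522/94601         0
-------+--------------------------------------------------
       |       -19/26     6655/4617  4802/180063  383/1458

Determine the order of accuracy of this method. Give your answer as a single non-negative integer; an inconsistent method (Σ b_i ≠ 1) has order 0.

b = (-19/26, 6655/4617, 4802/180063, 383/1458)
c = (0, 2/11, -13/14, 1)
Ac = (0, 0, 2223/2744, 423/766)
Σ b_i: (-19/26)·1 + 6655/4617·1 + 4802/180063·1 + 383/1458·1 = 1 ✓
b·c: 6655/4617·2/11 + 4802/180063·(-13/14) + 383/1458·1 = 1/2 ✓
b·c²: 6655/4617·4/121 + 4802/180063·169/196 + 383/1458·1 = 1/3 ✓
b·Ac: 4802/180063·2223/2744 + 383/1458·423/766 = 1/6 ✓
b·c³: 6655/4617·8/1331 + 4802/180063·(-2197/2744) + 383/1458·1 = 1/4 ✓
b·(c∘Ac): 4802/180063·(-28899/38416) + 383/1458·423/766 = 1/8 ✓
b·Ac²: 4802/180063·2223/15092 + 383/1458·2547/8426 = 1/12 ✓
b·A²c: 383/1458·243/1532 = 1/24 ✓; 4 stages ⇒ order 4.

4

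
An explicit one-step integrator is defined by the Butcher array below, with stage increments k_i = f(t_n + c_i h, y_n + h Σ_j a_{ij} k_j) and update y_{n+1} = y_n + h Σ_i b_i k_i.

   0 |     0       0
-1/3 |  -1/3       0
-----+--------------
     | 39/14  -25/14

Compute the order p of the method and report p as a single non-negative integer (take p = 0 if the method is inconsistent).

1

b = (39/14, -25/14)
c = (0, -1/3)
Σ b_i: 39/14·1 + (-25/14)·1 = 1 ✓
b·c: (-25/14)·(-1/3) = 25/42 ≠ 1/2 ⇒ order 1.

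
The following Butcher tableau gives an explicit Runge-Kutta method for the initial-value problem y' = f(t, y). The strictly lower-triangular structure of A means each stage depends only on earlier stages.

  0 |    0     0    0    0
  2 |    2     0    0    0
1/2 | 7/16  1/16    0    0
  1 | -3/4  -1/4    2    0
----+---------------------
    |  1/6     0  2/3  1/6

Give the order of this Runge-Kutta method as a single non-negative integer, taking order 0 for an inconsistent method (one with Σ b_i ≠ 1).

b = (1/6, 0, 2/3, 1/6)
c = (0, 2, 1/2, 1)
Ac = (0, 0, 1/8, 1/2)
Σ b_i: 1/6·1 + 2/3·1 + 1/6·1 = 1 ✓
b·c: 2/3·1/2 + 1/6·1 = 1/2 ✓
b·c²: 2/3·1/4 + 1/6·1 = 1/3 ✓
b·Ac: 2/3·1/8 + 1/6·1/2 = 1/6 ✓
b·c³: 2/3·1/8 + 1/6·1 = 1/4 ✓
b·(c∘Ac): 2/3·1/16 + 1/6·1/2 = 1/8 ✓
b·Ac²: 2/3·1/4 + 1/6·(-1/2) = 1/12 ✓
b·A²c: 1/6·1/4 = 1/24 ✓; 4 stages ⇒ order 4.

4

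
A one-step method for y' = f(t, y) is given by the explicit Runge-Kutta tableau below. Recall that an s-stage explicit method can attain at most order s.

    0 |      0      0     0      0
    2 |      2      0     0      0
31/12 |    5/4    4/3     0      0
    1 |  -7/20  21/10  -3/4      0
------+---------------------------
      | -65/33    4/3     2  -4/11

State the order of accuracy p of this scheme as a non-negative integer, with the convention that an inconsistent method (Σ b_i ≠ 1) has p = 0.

b = (-65/33, 4/3, 2, -4/11)
c = (0, 2, 31/12, 1)
Ac = (0, 0, 8/3, 181/80)
Σ b_i: (-65/33)·1 + 4/3·1 + 2·1 + (-4/11)·1 = 1 ✓
b·c: 4/3·2 + 2·31/12 + (-4/11)·1 = 493/66 ≠ 1/2 ⇒ order 1.

1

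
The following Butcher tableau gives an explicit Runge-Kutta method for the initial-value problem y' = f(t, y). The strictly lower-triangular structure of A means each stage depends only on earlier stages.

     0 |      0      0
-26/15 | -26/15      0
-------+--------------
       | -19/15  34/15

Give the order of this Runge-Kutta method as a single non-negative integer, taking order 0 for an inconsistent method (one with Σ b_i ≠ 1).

1

b = (-19/15, 34/15)
c = (0, -26/15)
Σ b_i: (-19/15)·1 + 34/15·1 = 1 ✓
b·c: 34/15·(-26/15) = -884/225 ≠ 1/2 ⇒ order 1.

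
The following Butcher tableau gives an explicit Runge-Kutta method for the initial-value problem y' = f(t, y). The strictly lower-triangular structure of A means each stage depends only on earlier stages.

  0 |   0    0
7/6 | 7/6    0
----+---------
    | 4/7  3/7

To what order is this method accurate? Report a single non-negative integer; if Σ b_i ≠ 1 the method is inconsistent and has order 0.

b = (4/7, 3/7)
c = (0, 7/6)
Σ b_i: 4/7·1 + 3/7·1 = 1 ✓
b·c: 3/7·7/6 = 1/2 ✓; 2 stages ⇒ order 2.

2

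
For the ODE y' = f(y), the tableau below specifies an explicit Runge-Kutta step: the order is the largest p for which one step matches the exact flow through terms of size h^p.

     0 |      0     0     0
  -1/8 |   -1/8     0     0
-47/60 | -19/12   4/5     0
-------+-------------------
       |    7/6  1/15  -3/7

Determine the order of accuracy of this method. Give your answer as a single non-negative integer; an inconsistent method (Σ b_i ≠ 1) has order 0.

0

b = (7/6, 1/15, -3/7)
c = (0, -1/8, -47/60)
Ac = (0, 0, -1/10)
Σ b_i: 7/6·1 + 1/15·1 + (-3/7)·1 = 169/210 ≠ 1 ⇒ order 0.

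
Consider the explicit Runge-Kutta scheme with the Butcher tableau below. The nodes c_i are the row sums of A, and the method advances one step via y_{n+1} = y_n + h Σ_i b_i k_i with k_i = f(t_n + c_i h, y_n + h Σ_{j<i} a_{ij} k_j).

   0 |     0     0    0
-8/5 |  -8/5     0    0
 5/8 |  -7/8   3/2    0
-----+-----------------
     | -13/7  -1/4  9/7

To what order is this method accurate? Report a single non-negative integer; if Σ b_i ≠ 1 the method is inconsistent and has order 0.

b = (-13/7, -1/4, 9/7)
c = (0, -8/5, 5/8)
Ac = (0, 0, -12/5)
Σ b_i: (-13/7)·1 + (-1/4)·1 + 9/7·1 = -23/28 ≠ 1 ⇒ order 0.

0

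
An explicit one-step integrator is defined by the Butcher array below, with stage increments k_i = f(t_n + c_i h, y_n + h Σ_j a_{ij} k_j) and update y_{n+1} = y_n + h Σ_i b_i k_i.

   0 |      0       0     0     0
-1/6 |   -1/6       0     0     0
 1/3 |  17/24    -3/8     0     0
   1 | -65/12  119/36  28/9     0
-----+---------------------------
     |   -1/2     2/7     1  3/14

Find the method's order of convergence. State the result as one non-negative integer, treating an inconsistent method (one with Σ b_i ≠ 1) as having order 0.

b = (-1/2, 2/7, 1, 3/14)
c = (0, -1/6, 1/3, 1)
Ac = (0, 0, 1/16, 35/72)
Σ b_i: (-1/2)·1 + 2/7·1 + 1·1 + 3/14·1 = 1 ✓
b·c: 2/7·(-1/6) + 1·1/3 + 3/14·1 = 1/2 ✓
b·c²: 2/7·1/36 + 1·1/9 + 3/14·1 = 1/3 ✓
b·Ac: 1·1/16 + 3/14·35/72 = 1/6 ✓
b·c³: 2/7·(-1/216) + 1·1/27 + 3/14·1 = 1/4 ✓
b·(c∘Ac): 1·1/48 + 3/14·35/72 = 1/8 ✓
b·Ac²: 1·(-1/96) + 3/14·7/16 = 1/12 ✓
b·A²c: 3/14·7/36 = 1/24 ✓; 4 stages ⇒ order 4.

4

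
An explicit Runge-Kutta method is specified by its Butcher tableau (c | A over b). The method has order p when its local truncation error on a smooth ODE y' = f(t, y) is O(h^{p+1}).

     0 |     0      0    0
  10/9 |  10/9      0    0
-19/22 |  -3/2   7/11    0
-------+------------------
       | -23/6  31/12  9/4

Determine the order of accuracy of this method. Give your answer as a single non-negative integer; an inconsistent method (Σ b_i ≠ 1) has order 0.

b = (-23/6, 31/12, 9/4)
c = (0, 10/9, -19/22)
Ac = (0, 0, 70/99)
Σ b_i: (-23/6)·1 + 31/12·1 + 9/4·1 = 1 ✓
b·c: 31/12·10/9 + 9/4·(-19/22) = 2203/2376 ≠ 1/2 ⇒ order 1.

1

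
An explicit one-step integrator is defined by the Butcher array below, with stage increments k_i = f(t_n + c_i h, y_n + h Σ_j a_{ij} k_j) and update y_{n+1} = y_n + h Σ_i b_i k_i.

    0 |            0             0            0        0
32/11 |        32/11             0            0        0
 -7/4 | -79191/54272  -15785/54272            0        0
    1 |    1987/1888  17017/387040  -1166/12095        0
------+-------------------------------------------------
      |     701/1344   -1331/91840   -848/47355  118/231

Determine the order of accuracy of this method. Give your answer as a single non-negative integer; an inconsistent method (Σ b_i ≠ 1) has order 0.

b = (701/1344, -1331/91840, -848/47355, 118/231)
c = (0, 32/11, -7/4, 1)
Ac = (0, 0, -1435/1696, 35/118)
Σ b_i: 701/1344·1 + (-1331/91840)·1 + (-848/47355)·1 + 118/231·1 = 1 ✓
b·c: (-1331/91840)·32/11 + (-848/47355)·(-7/4) + 118/231·1 = 1/2 ✓
b·c²: (-1331/91840)·1024/121 + (-848/47355)·49/16 + 118/231·1 = 1/3 ✓
b·Ac: (-848/47355)·(-1435/1696) + 118/231·35/118 = 1/6 ✓
b·c³: (-1331/91840)·32768/1331 + (-848/47355)·(-343/64) + 118/231·1 = 1/4 ✓
b·(c∘Ac): (-848/47355)·10045/6784 + 118/231·35/118 = 1/8 ✓
b·Ac²: (-848/47355)·(-1435/583) + 118/231·399/5192 = 1/12 ✓
b·A²c: 118/231·77/944 = 1/24 ✓; 4 stages ⇒ order 4.

4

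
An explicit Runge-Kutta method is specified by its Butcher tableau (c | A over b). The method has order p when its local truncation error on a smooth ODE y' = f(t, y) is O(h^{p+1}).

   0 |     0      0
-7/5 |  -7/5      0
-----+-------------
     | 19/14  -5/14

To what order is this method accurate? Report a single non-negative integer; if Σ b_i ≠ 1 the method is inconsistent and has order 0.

2

b = (19/14, -5/14)
c = (0, -7/5)
Σ b_i: 19/14·1 + (-5/14)·1 = 1 ✓
b·c: (-5/14)·(-7/5) = 1/2 ✓; 2 stages ⇒ order 2.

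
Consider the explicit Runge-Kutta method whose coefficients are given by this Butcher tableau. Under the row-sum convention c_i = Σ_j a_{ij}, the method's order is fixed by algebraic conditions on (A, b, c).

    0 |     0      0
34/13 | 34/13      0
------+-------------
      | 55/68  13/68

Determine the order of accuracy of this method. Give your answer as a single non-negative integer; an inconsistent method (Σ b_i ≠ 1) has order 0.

b = (55/68, 13/68)
c = (0, 34/13)
Σ b_i: 55/68·1 + 13/68·1 = 1 ✓
b·c: 13/68·34/13 = 1/2 ✓; 2 stages ⇒ order 2.

2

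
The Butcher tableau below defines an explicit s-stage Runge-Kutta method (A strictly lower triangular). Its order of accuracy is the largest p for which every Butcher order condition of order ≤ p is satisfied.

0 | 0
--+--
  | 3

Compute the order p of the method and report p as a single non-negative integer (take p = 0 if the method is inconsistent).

b = (3)
c = (0)
Σ b_i: 3·1 = 3 ≠ 1 ⇒ order 0.

0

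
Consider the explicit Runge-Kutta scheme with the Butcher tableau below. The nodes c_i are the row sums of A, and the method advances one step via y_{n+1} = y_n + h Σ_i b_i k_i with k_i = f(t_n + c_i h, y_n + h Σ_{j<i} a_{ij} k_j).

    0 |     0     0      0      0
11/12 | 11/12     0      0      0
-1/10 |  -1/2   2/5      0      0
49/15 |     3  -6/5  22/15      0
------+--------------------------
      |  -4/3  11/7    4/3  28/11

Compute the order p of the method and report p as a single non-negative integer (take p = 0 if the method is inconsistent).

b = (-4/3, 11/7, 4/3, 28/11)
c = (0, 11/12, -1/10, 49/15)
Ac = (0, 0, 11/30, -187/150)
Σ b_i: (-4/3)·1 + 11/7·1 + 4/3·1 + 28/11·1 = 317/77 ≠ 1 ⇒ order 0.

0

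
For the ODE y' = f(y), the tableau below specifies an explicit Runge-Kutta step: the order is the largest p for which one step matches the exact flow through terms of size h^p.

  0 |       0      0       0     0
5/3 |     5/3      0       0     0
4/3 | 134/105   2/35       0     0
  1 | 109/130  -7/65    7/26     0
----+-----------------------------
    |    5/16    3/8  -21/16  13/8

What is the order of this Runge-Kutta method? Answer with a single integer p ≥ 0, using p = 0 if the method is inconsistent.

4

b = (5/16, 3/8, -21/16, 13/8)
c = (0, 5/3, 4/3, 1)
Ac = (0, 0, 2/21, 7/39)
Σ b_i: 5/16·1 + 3/8·1 + (-21/16)·1 + 13/8·1 = 1 ✓
b·c: 3/8·5/3 + (-21/16)·4/3 + 13/8·1 = 1/2 ✓
b·c²: 3/8·25/9 + (-21/16)·16/9 + 13/8·1 = 1/3 ✓
b·Ac: (-21/16)·2/21 + 13/8·7/39 = 1/6 ✓
b·c³: 3/8·125/27 + (-21/16)·64/27 + 13/8·1 = 1/4 ✓
b·(c∘Ac): (-21/16)·8/63 + 13/8·7/39 = 1/8 ✓
b·Ac²: (-21/16)·10/63 + 13/8·7/39 = 1/12 ✓
b·A²c: 13/8·1/39 = 1/24 ✓; 4 stages ⇒ order 4.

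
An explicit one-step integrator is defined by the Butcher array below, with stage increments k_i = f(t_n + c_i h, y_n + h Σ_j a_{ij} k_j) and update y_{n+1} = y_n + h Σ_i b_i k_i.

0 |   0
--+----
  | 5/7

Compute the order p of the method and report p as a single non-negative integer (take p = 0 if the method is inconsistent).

b = (5/7)
c = (0)
Σ b_i: 5/7·1 = 5/7 ≠ 1 ⇒ order 0.

0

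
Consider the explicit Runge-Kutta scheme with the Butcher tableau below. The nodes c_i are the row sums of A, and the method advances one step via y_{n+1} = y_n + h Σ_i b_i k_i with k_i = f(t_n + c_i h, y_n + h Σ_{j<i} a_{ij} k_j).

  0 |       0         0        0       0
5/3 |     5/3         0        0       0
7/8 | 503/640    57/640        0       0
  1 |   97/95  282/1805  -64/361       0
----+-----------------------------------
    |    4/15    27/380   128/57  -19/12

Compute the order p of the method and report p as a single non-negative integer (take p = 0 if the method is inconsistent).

b = (4/15, 27/380, 128/57, -19/12)
c = (0, 5/3, 7/8, 1)
Ac = (0, 0, 19/128, 2/19)
Σ b_i: 4/15·1 + 27/380·1 + 128/57·1 + (-19/12)·1 = 1 ✓
b·c: 27/380·5/3 + 128/57·7/8 + (-19/12)·1 = 1/2 ✓
b·c²: 27/380·25/9 + 128/57·49/64 + (-19/12)·1 = 1/3 ✓
b·Ac: 128/57·19/128 + (-19/12)·2/19 = 1/6 ✓
b·c³: 27/380·125/27 + 128/57·343/512 + (-19/12)·1 = 1/4 ✓
b·(c∘Ac): 128/57·133/1024 + (-19/12)·2/19 = 1/8 ✓
b·Ac²: 128/57·95/384 + (-19/12)·17/57 = 1/12 ✓
b·A²c: (-19/12)·(-1/38) = 1/24 ✓; 4 stages ⇒ order 4.

4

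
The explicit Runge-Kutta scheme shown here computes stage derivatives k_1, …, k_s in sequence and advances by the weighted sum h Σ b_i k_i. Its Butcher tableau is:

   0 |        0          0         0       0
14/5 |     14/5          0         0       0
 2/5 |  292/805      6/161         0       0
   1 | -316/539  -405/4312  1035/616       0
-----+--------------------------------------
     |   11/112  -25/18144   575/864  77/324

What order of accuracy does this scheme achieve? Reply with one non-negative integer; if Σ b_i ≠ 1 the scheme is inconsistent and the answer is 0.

4

b = (11/112, -25/18144, 575/864, 77/324)
c = (0, 14/5, 2/5, 1)
Ac = (0, 0, 12/115, 9/22)
Σ b_i: 11/112·1 + (-25/18144)·1 + 575/864·1 + 77/324·1 = 1 ✓
b·c: (-25/18144)·14/5 + 575/864·2/5 + 77/324·1 = 1/2 ✓
b·c²: (-25/18144)·196/25 + 575/864·4/25 + 77/324·1 = 1/3 ✓
b·Ac: 575/864·12/115 + 77/324·9/22 = 1/6 ✓
b·c³: (-25/18144)·2744/125 + 575/864·8/125 + 77/324·1 = 1/4 ✓
b·(c∘Ac): 575/864·24/575 + 77/324·9/22 = 1/8 ✓
b·Ac²: 575/864·168/575 + 77/324·(-36/77) = 1/12 ✓
b·A²c: 77/324·27/154 = 1/24 ✓; 4 stages ⇒ order 4.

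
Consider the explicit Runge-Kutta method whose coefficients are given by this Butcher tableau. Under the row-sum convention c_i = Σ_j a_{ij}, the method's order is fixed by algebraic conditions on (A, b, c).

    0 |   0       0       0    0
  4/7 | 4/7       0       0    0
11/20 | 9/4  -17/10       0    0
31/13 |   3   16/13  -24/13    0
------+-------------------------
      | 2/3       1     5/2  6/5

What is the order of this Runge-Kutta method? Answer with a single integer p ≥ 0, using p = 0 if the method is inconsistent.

0

b = (2/3, 1, 5/2, 6/5)
c = (0, 4/7, 11/20, 31/13)
Ac = (0, 0, -34/35, -142/455)
Σ b_i: 2/3·1 + 1·1 + 5/2·1 + 6/5·1 = 161/30 ≠ 1 ⇒ order 0.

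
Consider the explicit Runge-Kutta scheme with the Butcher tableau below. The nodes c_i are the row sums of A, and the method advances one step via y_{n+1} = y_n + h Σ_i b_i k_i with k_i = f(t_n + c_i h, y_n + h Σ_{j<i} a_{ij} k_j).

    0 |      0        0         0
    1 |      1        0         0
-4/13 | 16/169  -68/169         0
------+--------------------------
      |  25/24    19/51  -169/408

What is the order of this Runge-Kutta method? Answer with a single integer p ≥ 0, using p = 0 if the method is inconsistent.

3

b = (25/24, 19/51, -169/408)
c = (0, 1, -4/13)
Ac = (0, 0, -68/169)
Σ b_i: 25/24·1 + 19/51·1 + (-169/408)·1 = 1 ✓
b·c: 19/51·1 + (-169/408)·(-4/13) = 1/2 ✓
b·c²: 19/51·1 + (-169/408)·16/169 = 1/3 ✓
b·Ac: (-169/408)·(-68/169) = 1/6 ✓; 3 stages ⇒ order 3.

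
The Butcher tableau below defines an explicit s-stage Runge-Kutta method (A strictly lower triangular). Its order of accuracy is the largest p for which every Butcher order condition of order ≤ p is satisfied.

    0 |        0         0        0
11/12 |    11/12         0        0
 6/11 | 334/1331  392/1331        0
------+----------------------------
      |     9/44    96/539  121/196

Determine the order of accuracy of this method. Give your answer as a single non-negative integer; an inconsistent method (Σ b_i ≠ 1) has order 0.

3

b = (9/44, 96/539, 121/196)
c = (0, 11/12, 6/11)
Ac = (0, 0, 98/363)
Σ b_i: 9/44·1 + 96/539·1 + 121/196·1 = 1 ✓
b·c: 96/539·11/12 + 121/196·6/11 = 1/2 ✓
b·c²: 96/539·121/144 + 121/196·36/121 = 1/3 ✓
b·Ac: 121/196·98/363 = 1/6 ✓; 3 stages ⇒ order 3.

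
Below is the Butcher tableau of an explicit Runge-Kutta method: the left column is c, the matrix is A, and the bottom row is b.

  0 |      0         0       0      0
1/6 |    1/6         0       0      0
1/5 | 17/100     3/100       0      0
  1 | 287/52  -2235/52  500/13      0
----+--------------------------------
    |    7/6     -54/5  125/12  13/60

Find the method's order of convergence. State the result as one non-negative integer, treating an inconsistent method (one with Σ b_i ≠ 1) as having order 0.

4

b = (7/6, -54/5, 125/12, 13/60)
c = (0, 1/6, 1/5, 1)
Ac = (0, 0, 1/200, 55/104)
Σ b_i: 7/6·1 + (-54/5)·1 + 125/12·1 + 13/60·1 = 1 ✓
b·c: (-54/5)·1/6 + 125/12·1/5 + 13/60·1 = 1/2 ✓
b·c²: (-54/5)·1/36 + 125/12·1/25 + 13/60·1 = 1/3 ✓
b·Ac: 125/12·1/200 + 13/60·55/104 = 1/6 ✓
b·c³: (-54/5)·1/216 + 125/12·1/125 + 13/60·1 = 1/4 ✓
b·(c∘Ac): 125/12·1/1000 + 13/60·55/104 = 1/8 ✓
b·Ac²: 125/12·1/1200 + 13/60·215/624 = 1/12 ✓
b·A²c: 13/60·5/26 = 1/24 ✓; 4 stages ⇒ order 4.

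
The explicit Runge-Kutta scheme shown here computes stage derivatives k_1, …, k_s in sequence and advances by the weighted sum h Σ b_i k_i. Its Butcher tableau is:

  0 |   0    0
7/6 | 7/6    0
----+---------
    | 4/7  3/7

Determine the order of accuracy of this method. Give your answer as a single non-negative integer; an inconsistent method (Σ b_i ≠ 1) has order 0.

2

b = (4/7, 3/7)
c = (0, 7/6)
Σ b_i: 4/7·1 + 3/7·1 = 1 ✓
b·c: 3/7·7/6 = 1/2 ✓; 2 stages ⇒ order 2.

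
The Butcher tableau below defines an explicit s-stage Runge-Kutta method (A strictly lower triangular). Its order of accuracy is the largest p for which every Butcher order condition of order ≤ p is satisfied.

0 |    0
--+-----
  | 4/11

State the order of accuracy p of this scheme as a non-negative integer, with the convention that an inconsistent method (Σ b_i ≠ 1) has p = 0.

0

b = (4/11)
c = (0)
Σ b_i: 4/11·1 = 4/11 ≠ 1 ⇒ order 0.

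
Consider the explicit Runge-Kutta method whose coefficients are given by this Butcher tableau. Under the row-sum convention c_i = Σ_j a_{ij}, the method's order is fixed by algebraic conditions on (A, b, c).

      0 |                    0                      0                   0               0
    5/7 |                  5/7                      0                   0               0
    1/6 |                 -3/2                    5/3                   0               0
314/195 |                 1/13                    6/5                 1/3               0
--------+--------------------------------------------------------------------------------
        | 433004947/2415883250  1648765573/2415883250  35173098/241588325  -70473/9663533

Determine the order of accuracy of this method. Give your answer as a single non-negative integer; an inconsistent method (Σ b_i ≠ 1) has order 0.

b = (433004947/2415883250, 1648765573/2415883250, 35173098/241588325, -70473/9663533)
c = (0, 5/7, 1/6, 314/195)
Ac = (0, 0, 25/21, 115/126)
Σ b_i: 433004947/2415883250·1 + 1648765573/2415883250·1 + 35173098/241588325·1 + (-70473/9663533)·1 = 1 ✓
b·c: 1648765573/2415883250·5/7 + 35173098/241588325·1/6 + (-70473/9663533)·314/195 = 1/2 ✓
b·c²: 1648765573/2415883250·25/49 + 35173098/241588325·1/36 + (-70473/9663533)·98596/38025 = 1/3 ✓
b·Ac: 35173098/241588325·25/21 + (-70473/9663533)·115/126 = 1/6 ✓
b·c³: 1648765573/2415883250·125/343 + 35173098/241588325·1/216 + (-70473/9663533)·30959144/7414875 = 866386407067/3957216763500 ≠ 1/4 ⇒ order 3.
b·(c∘Ac): 35173098/241588325·25/126 + (-70473/9663533)·3611/2457 = 11061472/608802579 ≠ 1/8
b·Ac²: 35173098/241588325·125/147 + (-70473/9663533)·3289/5292 = 290446283/2435210316 ≠ 1/12
b·A²c: (-70473/9663533)·25/63 = -587275/202934193 ≠ 1/24

3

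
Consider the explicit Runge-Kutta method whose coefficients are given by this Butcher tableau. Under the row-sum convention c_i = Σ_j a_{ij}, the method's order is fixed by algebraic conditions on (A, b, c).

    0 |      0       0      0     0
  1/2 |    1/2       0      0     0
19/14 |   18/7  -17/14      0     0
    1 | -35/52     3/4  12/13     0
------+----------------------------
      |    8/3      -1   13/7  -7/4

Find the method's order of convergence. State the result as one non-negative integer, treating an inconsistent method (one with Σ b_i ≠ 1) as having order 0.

b = (8/3, -1, 13/7, -7/4)
c = (0, 1/2, 19/14, 1)
Ac = (0, 0, -17/28, 1185/728)
Σ b_i: 8/3·1 + (-1)·1 + 13/7·1 + (-7/4)·1 = 149/84 ≠ 1 ⇒ order 0.

0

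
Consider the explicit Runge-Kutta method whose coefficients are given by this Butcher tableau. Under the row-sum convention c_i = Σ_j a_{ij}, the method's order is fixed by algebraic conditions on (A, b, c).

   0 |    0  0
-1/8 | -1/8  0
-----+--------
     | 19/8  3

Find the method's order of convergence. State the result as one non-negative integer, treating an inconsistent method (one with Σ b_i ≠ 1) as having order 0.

b = (19/8, 3)
c = (0, -1/8)
Σ b_i: 19/8·1 + 3·1 = 43/8 ≠ 1 ⇒ order 0.

0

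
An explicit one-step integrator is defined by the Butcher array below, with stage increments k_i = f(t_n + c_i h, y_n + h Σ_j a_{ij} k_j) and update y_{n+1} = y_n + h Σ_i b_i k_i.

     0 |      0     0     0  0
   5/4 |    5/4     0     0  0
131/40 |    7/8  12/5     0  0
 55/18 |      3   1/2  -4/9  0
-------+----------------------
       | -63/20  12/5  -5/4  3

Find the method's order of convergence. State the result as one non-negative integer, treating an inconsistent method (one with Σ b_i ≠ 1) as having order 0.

1

b = (-63/20, 12/5, -5/4, 3)
c = (0, 5/4, 131/40, 55/18)
Ac = (0, 0, 3, -299/360)
Σ b_i: (-63/20)·1 + 12/5·1 + (-5/4)·1 + 3·1 = 1 ✓
b·c: 12/5·5/4 + (-5/4)·131/40 + 3·55/18 = 775/96 ≠ 1/2 ⇒ order 1.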